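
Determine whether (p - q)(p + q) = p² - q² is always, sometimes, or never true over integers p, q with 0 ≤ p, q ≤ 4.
The identity holds for every pair in the range. For instance at (p, q) = (4, 3): both sides equal 7.

Answer: Always true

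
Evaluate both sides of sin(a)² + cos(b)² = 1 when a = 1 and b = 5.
LHS = sin(1)² + cos(5)² ≈ 0.7885
RHS = 1

LHS ≠ RHS (they differ by about 0.2115), so the equation does not hold here.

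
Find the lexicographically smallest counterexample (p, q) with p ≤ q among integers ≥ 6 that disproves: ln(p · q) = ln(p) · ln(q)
Substituting (6, 6) into the claim:
LHS = ln(6 · 6) = ln(36) ≈ 3.584
RHS = ln(6) · ln(6) = ln(6)² ≈ 3.21

Since LHS ≠ RHS, this pair disproves the claim, and no lexicographically smaller pair (p ≤ q, integers ≥ 6) does.

For instance (9, 12) is also a counterexample (LHS = ln(108) ≈ 4.682, RHS = ln(9)·ln(12) ≈ 5.46), but it's lexicographically larger.

Answer: (p, q) = (6, 6)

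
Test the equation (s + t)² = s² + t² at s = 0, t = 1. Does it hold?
Substituting s = 0, t = 1:

LHS = (0 + 1)² = 1
RHS = 0² + 1² = 1

LHS = RHS, so the equation holds at this point.

Answer: Holds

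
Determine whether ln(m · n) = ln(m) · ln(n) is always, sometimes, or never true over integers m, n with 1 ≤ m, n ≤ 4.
It holds at (m, n) = (1, 1) (both sides equal 0), but fails at (m, n) = (1, 3) (LHS = ln(3) ≈ 1.099, RHS = 0).

Answer: Sometimes true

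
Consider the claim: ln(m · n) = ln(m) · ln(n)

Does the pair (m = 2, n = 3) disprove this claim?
Substituting m = 2, n = 3:
LHS = ln(2 · 3) = ln(6) ≈ 1.792
RHS = ln(2) · ln(3) ≈ 0.7615

Since LHS ≠ RHS, this pair disproves the claim.

Answer: Yes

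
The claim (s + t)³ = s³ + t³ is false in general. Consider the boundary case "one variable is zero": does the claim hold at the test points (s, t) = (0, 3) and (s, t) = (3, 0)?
At (0, 3): LHS = 27, RHS = 27 → equal
At (3, 0): LHS = 27, RHS = 27 → equal

So the claim does hold at both of these boundary points, even though it is not an identity.

Answer: Yes, holds at both test points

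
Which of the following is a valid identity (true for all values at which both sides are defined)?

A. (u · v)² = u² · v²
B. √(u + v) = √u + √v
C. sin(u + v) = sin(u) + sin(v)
A: holds — e.g. at (1, 2), both sides equal 4.
B: fails at (2, 3) — LHS = √(5) ≈ 2.236, RHS = √(2) + √(3) ≈ 3.146.
C: fails at (4, 5) — LHS = sin(9) ≈ 0.4121, RHS = sin(5) + sin(4) ≈ -1.716.

Answer: A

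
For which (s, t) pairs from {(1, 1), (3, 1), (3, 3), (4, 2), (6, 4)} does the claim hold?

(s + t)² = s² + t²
Testing each pair:
(1, 1): LHS = 4, RHS = 2 → fails
(3, 1): LHS = 16, RHS = 10 → fails
(3, 3): LHS = 36, RHS = 18 → fails
(4, 2): LHS = 36, RHS = 20 → fails
(6, 4): LHS = 100, RHS = 52 → fails

No pair satisfies the claim.

Answer: None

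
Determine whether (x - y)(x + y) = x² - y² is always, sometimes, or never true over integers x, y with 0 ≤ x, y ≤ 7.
Always true

The identity holds for every pair in the range. For instance at (x, y) = (2, 6): both sides equal -32.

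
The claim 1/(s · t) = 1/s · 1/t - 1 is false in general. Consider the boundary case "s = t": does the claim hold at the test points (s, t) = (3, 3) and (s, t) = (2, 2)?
No, fails at both test points

At (3, 3): LHS = 1/9 ≠ RHS = -8/9
At (2, 2): LHS = 1/4 ≠ RHS = -3/4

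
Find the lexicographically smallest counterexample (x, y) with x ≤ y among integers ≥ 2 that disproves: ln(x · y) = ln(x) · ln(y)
Substituting (2, 2) into the claim:
LHS = ln(2 · 2) = ln(4) ≈ 1.386
RHS = ln(2) · ln(2) = ln(2)² ≈ 0.4805

Since LHS ≠ RHS, this pair disproves the claim, and no lexicographically smaller pair (x ≤ y, integers ≥ 2) does.

For instance (2, 4) is also a counterexample (LHS = ln(8) ≈ 2.079, RHS = ln(2)·ln(4) ≈ 0.9609), but it's lexicographically larger.

Answer: (x, y) = (2, 2)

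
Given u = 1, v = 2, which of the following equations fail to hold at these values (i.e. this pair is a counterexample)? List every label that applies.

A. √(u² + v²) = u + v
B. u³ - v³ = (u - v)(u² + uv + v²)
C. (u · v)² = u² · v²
Evaluating each claim at the given values:
A. LHS = √(5) ≈ 2.236, RHS = 3 → fails here (LHS ≠ RHS)
B. LHS = -7, RHS = -7 → holds here (LHS = RHS)
C. LHS = 4, RHS = 4 → holds here (LHS = RHS)

Answer: A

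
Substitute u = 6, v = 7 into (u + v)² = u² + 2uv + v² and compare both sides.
LHS = (6 + 7)² = 169
RHS = 6² + 2·6·7 + 7² = 169

LHS = RHS: the two sides agree.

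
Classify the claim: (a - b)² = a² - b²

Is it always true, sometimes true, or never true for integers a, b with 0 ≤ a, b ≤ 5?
Sometimes true

It holds at (a, b) = (3, 3) (both sides equal 0), but fails at (a, b) = (3, 2) (LHS = 1, RHS = 5).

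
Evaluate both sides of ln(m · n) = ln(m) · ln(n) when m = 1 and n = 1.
LHS = ln(1 · 1) = 0
RHS = ln(1) · ln(1) = 0

LHS = RHS: the two sides agree.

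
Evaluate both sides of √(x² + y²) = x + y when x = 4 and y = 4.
LHS = √(4² + 4²) = 4·√(2) ≈ 5.657
RHS = 4 + 4 = 8

LHS ≠ RHS (they differ by about 2.343), so the equation does not hold here.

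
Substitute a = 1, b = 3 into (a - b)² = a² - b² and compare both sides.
LHS = (1 - 3)² = 4
RHS = 1² - 3² = -8

LHS ≠ RHS, so the equation does not hold here.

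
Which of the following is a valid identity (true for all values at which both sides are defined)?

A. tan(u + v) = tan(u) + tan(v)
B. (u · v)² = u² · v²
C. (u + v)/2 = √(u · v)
B

A: fails at (2, 3) — LHS = tan(5) ≈ -3.381, RHS = tan(2) + tan(3) ≈ -2.328.
B: holds — e.g. at (6, 7), both sides equal 1764.
C: fails at (4, 5) — LHS = 9/2, RHS = 2·√(5) ≈ 4.472.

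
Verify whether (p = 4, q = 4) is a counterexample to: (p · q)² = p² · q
Yes

Substituting p = 4, q = 4:
LHS = (4 · 4)² = 256
RHS = 4² · 4 = 64

Since LHS ≠ RHS, this pair disproves the claim.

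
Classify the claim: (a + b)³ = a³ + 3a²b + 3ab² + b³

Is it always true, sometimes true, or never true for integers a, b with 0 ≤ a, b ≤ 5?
The identity holds for every pair in the range. For instance at (a, b) = (0, 2): both sides equal 8.

Answer: Always true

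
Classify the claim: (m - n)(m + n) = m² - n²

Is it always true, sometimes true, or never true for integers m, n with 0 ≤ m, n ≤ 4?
Always true

The identity holds for every pair in the range. For instance at (m, n) = (2, 0): both sides equal 4.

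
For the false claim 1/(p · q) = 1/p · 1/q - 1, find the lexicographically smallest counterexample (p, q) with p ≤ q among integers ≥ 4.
Substituting (4, 4) into the claim:
LHS = 1/(4 · 4) = 1/16
RHS = 1/4 · 1/4 - 1 = -15/16

Since LHS ≠ RHS, this pair disproves the claim, and no lexicographically smaller pair (p ≤ q, integers ≥ 4) does.

For instance (8, 10) is also a counterexample (LHS = 1/80, RHS = -79/80), but it's lexicographically larger.

Answer: (p, q) = (4, 4)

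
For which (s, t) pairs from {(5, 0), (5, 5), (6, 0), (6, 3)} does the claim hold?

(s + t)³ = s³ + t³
(5, 0), (6, 0)

Testing each pair:
(5, 0): LHS = 125, RHS = 125 → holds
(5, 5): LHS = 1000, RHS = 250 → fails
(6, 0): LHS = 216, RHS = 216 → holds
(6, 3): LHS = 729, RHS = 243 → fails

2 of 4 pairs satisfy the claim.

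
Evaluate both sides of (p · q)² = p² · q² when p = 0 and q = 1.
LHS = (0 · 1)² = 0
RHS = 0² · 1² = 0

LHS = RHS: the two sides agree.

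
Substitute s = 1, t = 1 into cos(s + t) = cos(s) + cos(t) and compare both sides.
LHS = cos(1 + 1) = cos(2) ≈ -0.4161
RHS = cos(1) + cos(1) = 2·cos(1) ≈ 1.081

LHS ≠ RHS (they differ by about 1.497), so the equation does not hold here.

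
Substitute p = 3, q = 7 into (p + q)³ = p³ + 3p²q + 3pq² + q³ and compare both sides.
LHS = (3 + 7)³ = 1000
RHS = 3³ + 3·3²·7 + 3·3·7² + 7³ = 1000

LHS = RHS: the two sides agree.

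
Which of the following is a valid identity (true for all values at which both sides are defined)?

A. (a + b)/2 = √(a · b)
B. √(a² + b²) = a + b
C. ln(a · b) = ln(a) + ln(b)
C

A: fails at (2, 7) — LHS = 9/2, RHS = √(14) ≈ 3.742.
B: fails at (2, 5) — LHS = √(29) ≈ 5.385, RHS = 7.
C: holds — e.g. at (1, 3), both sides equal ln(3) ≈ 1.099.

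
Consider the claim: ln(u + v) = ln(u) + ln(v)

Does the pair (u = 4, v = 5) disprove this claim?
Substituting u = 4, v = 5:
LHS = ln(4 + 5) = ln(9) ≈ 2.197
RHS = ln(4) + ln(5) ≈ 2.996

Since LHS ≠ RHS, this pair disproves the claim.

Answer: Yes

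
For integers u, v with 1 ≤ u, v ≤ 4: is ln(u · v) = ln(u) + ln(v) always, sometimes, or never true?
The identity holds for every pair in the range. For instance at (u, v) = (2, 3): both sides equal ln(6) ≈ 1.792.

Answer: Always true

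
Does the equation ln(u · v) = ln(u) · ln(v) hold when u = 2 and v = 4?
Fails

Substituting u = 2, v = 4:

LHS = ln(2 · 4) = ln(8) ≈ 2.079
RHS = ln(2) · ln(4) ≈ 0.9609

LHS ≠ RHS, so the equation does not hold at this point.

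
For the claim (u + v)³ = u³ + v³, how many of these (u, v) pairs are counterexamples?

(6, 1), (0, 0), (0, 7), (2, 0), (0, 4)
Testing each pair:
(6, 1): LHS = 343, RHS = 217 → counterexample
(0, 0): LHS = 0, RHS = 0 → satisfies claim
(0, 7): LHS = 343, RHS = 343 → satisfies claim
(2, 0): LHS = 8, RHS = 8 → satisfies claim
(0, 4): LHS = 64, RHS = 64 → satisfies claim

That makes 1 counterexample.

Answer: 1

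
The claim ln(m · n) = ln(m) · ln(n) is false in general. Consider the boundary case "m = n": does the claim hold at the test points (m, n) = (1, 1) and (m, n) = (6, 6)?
Only at (1, 1)

At (1, 1): LHS = 0, RHS = 0 → equal
At (6, 6): LHS = ln(36) ≈ 3.584 ≠ RHS = ln(6)² ≈ 3.21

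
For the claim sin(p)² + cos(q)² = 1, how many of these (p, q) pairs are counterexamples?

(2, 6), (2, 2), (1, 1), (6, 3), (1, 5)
3

Testing each pair:
(2, 6): LHS = sin(2)² + cos(6)² ≈ 1.749, RHS = 1 → counterexample
(2, 2): LHS = cos(2)² + sin(2)² = 1, RHS = 1 → satisfies claim
(1, 1): LHS = cos(1)² + sin(1)² = 1, RHS = 1 → satisfies claim
(6, 3): LHS = sin(6)² + cos(3)² ≈ 1.058, RHS = 1 → counterexample
(1, 5): LHS = cos(5)² + sin(1)² ≈ 0.7885, RHS = 1 → counterexample

That makes 3 counterexamples.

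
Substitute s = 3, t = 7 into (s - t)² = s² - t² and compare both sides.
LHS = (3 - 7)² = 16
RHS = 3² - 7² = -40

LHS ≠ RHS, so the equation does not hold here.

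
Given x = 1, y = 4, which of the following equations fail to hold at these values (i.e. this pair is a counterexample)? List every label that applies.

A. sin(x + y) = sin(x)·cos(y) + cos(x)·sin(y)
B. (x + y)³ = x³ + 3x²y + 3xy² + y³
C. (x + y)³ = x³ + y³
Evaluating each claim at the given values:
A. LHS = sin(5) ≈ -0.9589, RHS = sin(1)·cos(4) + sin(4)·cos(1) ≈ -0.9589 → holds here (LHS = RHS)
B. LHS = 125, RHS = 125 → holds here (LHS = RHS)
C. LHS = 125, RHS = 65 → fails here (LHS ≠ RHS)

Answer: C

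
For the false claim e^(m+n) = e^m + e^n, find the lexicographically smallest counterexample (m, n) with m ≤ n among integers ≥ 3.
Substituting (3, 3) into the claim:
LHS = e^(3+3) = e^6 ≈ 403.4
RHS = e^3 + e^3 = 2·e^3 ≈ 40.17

Since LHS ≠ RHS, this pair disproves the claim, and no lexicographically smaller pair (m ≤ n, integers ≥ 3) does.

For instance (4, 10) is also a counterexample (LHS = e^14 ≈ 1202604.3, RHS = e^4 + e^10 ≈ 22081.1), but it's lexicographically larger.

Answer: (m, n) = (3, 3)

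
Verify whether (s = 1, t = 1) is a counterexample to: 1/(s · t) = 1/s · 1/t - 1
Yes

Substituting s = 1, t = 1:
LHS = 1/(1 · 1) = 1
RHS = 1/1 · 1/1 - 1 = 0

Since LHS ≠ RHS, this pair disproves the claim.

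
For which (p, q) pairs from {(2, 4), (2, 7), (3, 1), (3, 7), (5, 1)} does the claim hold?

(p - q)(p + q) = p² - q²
All pairs

Testing each pair:
(2, 4): LHS = -12, RHS = -12 → holds
(2, 7): LHS = -45, RHS = -45 → holds
(3, 1): LHS = 8, RHS = 8 → holds
(3, 7): LHS = -40, RHS = -40 → holds
(5, 1): LHS = 24, RHS = 24 → holds

Every pair satisfies the claim.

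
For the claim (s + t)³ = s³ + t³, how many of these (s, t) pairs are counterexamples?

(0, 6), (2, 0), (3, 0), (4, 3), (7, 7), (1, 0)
Testing each pair:
(0, 6): LHS = 216, RHS = 216 → satisfies claim
(2, 0): LHS = 8, RHS = 8 → satisfies claim
(3, 0): LHS = 27, RHS = 27 → satisfies claim
(4, 3): LHS = 343, RHS = 91 → counterexample
(7, 7): LHS = 2744, RHS = 686 → counterexample
(1, 0): LHS = 1, RHS = 1 → satisfies claim

That makes 2 counterexamples.

Answer: 2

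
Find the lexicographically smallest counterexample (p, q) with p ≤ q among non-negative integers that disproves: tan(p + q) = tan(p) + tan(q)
Substituting (1, 1) into the claim:
LHS = tan(1 + 1) = tan(2) ≈ -2.185
RHS = tan(1) + tan(1) = 2·tan(1) ≈ 3.115

Since LHS ≠ RHS, this pair disproves the claim, and no lexicographically smaller pair (p ≤ q, non-negative integers) does.

For instance (2, 2) is also a counterexample (LHS = tan(4) ≈ 1.158, RHS = 2·tan(2) ≈ -4.37), but it's lexicographically larger.

Answer: (p, q) = (1, 1)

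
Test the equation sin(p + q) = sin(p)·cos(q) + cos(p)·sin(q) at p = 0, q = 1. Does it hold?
Substituting p = 0, q = 1:

LHS = sin(0 + 1) = sin(1) ≈ 0.8415
RHS = sin(0)·cos(1) + cos(0)·sin(1) = sin(1) ≈ 0.8415

LHS = RHS, so the equation holds at this point.

Answer: Holds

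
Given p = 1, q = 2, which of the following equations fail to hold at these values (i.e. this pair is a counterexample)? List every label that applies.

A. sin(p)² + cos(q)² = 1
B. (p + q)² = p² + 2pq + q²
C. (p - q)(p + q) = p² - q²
Evaluating each claim at the given values:
A. LHS = cos(2)² + sin(1)² ≈ 0.8813, RHS = 1 → fails here (LHS ≠ RHS)
B. LHS = 9, RHS = 9 → holds here (LHS = RHS)
C. LHS = -3, RHS = -3 → holds here (LHS = RHS)

Answer: A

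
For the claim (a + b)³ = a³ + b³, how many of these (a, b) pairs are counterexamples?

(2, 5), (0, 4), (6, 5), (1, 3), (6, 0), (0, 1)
Testing each pair:
(2, 5): LHS = 343, RHS = 133 → counterexample
(0, 4): LHS = 64, RHS = 64 → satisfies claim
(6, 5): LHS = 1331, RHS = 341 → counterexample
(1, 3): LHS = 64, RHS = 28 → counterexample
(6, 0): LHS = 216, RHS = 216 → satisfies claim
(0, 1): LHS = 1, RHS = 1 → satisfies claim

That makes 3 counterexamples.

Answer: 3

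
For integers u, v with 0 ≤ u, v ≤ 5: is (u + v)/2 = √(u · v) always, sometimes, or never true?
Sometimes true

It holds at (u, v) = (3, 3) (both sides equal 3), but fails at (u, v) = (3, 5) (LHS = 4, RHS = √(15) ≈ 3.873).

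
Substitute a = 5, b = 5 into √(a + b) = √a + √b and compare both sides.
LHS = √(5 + 5) = √(10) ≈ 3.162
RHS = √5 + √5 = 2·√(5) ≈ 4.472

LHS ≠ RHS (they differ by about 1.31), so the equation does not hold here.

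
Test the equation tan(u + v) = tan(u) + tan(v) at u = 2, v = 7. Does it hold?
Fails

Substituting u = 2, v = 7:

LHS = tan(2 + 7) = tan(9) ≈ -0.4523
RHS = tan(2) + tan(7) ≈ -1.314

LHS ≠ RHS, so the equation does not hold at this point.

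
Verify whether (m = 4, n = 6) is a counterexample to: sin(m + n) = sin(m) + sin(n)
Substituting m = 4, n = 6:
LHS = sin(4 + 6) = sin(10) ≈ -0.544
RHS = sin(4) + sin(6) ≈ -1.036

Since LHS ≠ RHS, this pair disproves the claim.

Answer: Yes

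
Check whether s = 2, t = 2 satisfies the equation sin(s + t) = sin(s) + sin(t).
Fails

Substituting s = 2, t = 2:

LHS = sin(2 + 2) = sin(4) ≈ -0.7568
RHS = sin(2) + sin(2) = 2·sin(2) ≈ 1.819

LHS ≠ RHS, so the equation does not hold at this point.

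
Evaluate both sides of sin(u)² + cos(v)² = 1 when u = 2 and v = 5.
LHS = sin(2)² + cos(5)² ≈ 0.9073
RHS = 1

LHS ≠ RHS (they differ by about 0.09271), so the equation does not hold here.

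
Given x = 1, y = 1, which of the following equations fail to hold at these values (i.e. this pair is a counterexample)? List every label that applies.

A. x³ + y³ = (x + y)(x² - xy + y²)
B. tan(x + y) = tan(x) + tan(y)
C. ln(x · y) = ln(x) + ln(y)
Evaluating each claim at the given values:
A. LHS = 2, RHS = 2 → holds here (LHS = RHS)
B. LHS = tan(2) ≈ -2.185, RHS = 2·tan(1) ≈ 3.115 → fails here (LHS ≠ RHS)
C. LHS = 0, RHS = 0 → holds here (LHS = RHS)

Answer: B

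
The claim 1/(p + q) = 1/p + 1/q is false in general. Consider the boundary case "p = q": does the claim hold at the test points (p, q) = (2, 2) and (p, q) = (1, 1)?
No, fails at both test points

At (2, 2): LHS = 1/4 ≠ RHS = 1
At (1, 1): LHS = 1/2 ≠ RHS = 2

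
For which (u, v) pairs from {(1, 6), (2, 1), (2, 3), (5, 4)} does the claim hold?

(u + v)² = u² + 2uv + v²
Testing each pair:
(1, 6): LHS = 49, RHS = 49 → holds
(2, 1): LHS = 9, RHS = 9 → holds
(2, 3): LHS = 25, RHS = 25 → holds
(5, 4): LHS = 81, RHS = 81 → holds

Every pair satisfies the claim.

Answer: All pairs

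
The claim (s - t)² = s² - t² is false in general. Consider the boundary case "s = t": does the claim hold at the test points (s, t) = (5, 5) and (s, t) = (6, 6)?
Yes, holds at both test points

At (5, 5): LHS = 0, RHS = 0 → equal
At (6, 6): LHS = 0, RHS = 0 → equal

So the claim does hold at both of these boundary points, even though it is not an identity.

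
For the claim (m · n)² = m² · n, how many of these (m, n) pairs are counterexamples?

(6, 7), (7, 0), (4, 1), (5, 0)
Testing each pair:
(6, 7): LHS = 1764, RHS = 252 → counterexample
(7, 0): LHS = 0, RHS = 0 → satisfies claim
(4, 1): LHS = 16, RHS = 16 → satisfies claim
(5, 0): LHS = 0, RHS = 0 → satisfies claim

That makes 1 counterexample.

Answer: 1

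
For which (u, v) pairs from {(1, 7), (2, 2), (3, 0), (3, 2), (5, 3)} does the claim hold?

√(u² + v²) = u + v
Testing each pair:
(1, 7): LHS = 5·√(2) ≈ 7.071, RHS = 8 → fails
(2, 2): LHS = 2·√(2) ≈ 2.828, RHS = 4 → fails
(3, 0): LHS = 3, RHS = 3 → holds
(3, 2): LHS = √(13) ≈ 3.606, RHS = 5 → fails
(5, 3): LHS = √(34) ≈ 5.831, RHS = 8 → fails

1 of 5 pairs satisfies the claim.

Answer: (3, 0)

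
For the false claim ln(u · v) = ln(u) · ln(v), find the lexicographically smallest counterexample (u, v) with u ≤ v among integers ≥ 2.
Substituting (2, 2) into the claim:
LHS = ln(2 · 2) = ln(4) ≈ 1.386
RHS = ln(2) · ln(2) = ln(2)² ≈ 0.4805

Since LHS ≠ RHS, this pair disproves the claim, and no lexicographically smaller pair (u ≤ v, integers ≥ 2) does.

For instance (2, 9) is also a counterexample (LHS = ln(18) ≈ 2.89, RHS = ln(2)·ln(9) ≈ 1.523), but it's lexicographically larger.

Answer: (u, v) = (2, 2)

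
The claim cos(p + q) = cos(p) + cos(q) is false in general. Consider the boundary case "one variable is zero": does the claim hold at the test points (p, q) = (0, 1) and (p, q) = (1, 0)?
No, fails at both test points

At (0, 1): LHS = cos(1) ≈ 0.5403 ≠ RHS = cos(1) + 1 ≈ 1.54
At (1, 0): LHS = cos(1) ≈ 0.5403 ≠ RHS = cos(1) + 1 ≈ 1.54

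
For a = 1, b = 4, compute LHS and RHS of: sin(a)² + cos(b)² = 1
LHS = sin(1)² + cos(4)² ≈ 1.135
RHS = 1

LHS ≠ RHS (they differ by about 0.1353), so the equation does not hold here.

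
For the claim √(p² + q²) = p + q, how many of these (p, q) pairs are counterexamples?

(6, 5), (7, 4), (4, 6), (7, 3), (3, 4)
5

Testing each pair:
(6, 5): LHS = √(61) ≈ 7.81, RHS = 11 → counterexample
(7, 4): LHS = √(65) ≈ 8.062, RHS = 11 → counterexample
(4, 6): LHS = 2·√(13) ≈ 7.211, RHS = 10 → counterexample
(7, 3): LHS = √(58) ≈ 7.616, RHS = 10 → counterexample
(3, 4): LHS = 5, RHS = 7 → counterexample

That makes 5 counterexamples.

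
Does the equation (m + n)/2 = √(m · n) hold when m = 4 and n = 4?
Holds

Substituting m = 4, n = 4:

LHS = (4 + 4)/2 = 4
RHS = √(4 · 4) = 4

LHS = RHS, so the equation holds at this point.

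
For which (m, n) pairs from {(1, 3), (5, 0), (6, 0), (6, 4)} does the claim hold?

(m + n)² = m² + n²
Testing each pair:
(1, 3): LHS = 16, RHS = 10 → fails
(5, 0): LHS = 25, RHS = 25 → holds
(6, 0): LHS = 36, RHS = 36 → holds
(6, 4): LHS = 100, RHS = 52 → fails

2 of 4 pairs satisfy the claim.

Answer: (5, 0), (6, 0)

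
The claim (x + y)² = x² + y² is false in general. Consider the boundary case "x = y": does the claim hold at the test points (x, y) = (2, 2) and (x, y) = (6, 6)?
At (2, 2): LHS = 16 ≠ RHS = 8
At (6, 6): LHS = 144 ≠ RHS = 72

Answer: No, fails at both test points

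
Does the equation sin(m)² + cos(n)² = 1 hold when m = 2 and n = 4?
Fails

Substituting m = 2, n = 4:

LHS = sin(2)² + cos(4)² ≈ 1.254
RHS = 1

LHS ≠ RHS, so the equation does not hold at this point.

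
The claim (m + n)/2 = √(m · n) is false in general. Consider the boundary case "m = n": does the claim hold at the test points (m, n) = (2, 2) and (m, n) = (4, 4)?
Yes, holds at both test points

At (2, 2): LHS = 2, RHS = 2 → equal
At (4, 4): LHS = 4, RHS = 4 → equal

So the claim does hold at both of these boundary points, even though it is not an identity.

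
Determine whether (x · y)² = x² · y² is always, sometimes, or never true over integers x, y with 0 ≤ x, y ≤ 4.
The identity holds for every pair in the range. For instance at (x, y) = (1, 2): both sides equal 4.

Answer: Always true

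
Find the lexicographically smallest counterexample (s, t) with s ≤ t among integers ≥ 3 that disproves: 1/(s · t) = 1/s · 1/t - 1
Substituting (3, 3) into the claim:
LHS = 1/(3 · 3) = 1/9
RHS = 1/3 · 1/3 - 1 = -8/9

Since LHS ≠ RHS, this pair disproves the claim, and no lexicographically smaller pair (s ≤ t, integers ≥ 3) does.

For instance (5, 9) is also a counterexample (LHS = 1/45, RHS = -44/45), but it's lexicographically larger.

Answer: (s, t) = (3, 3)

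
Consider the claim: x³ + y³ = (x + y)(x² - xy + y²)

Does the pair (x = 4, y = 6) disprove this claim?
No

Substituting x = 4, y = 6:
LHS = 4³ + 6³ = 280
RHS = (4 + 6)(4² - 4·6 + 6²) = 280

The sides agree, so this pair does not disprove the claim.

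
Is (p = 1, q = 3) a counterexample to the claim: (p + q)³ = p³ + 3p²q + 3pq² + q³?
Substituting p = 1, q = 3:
LHS = (1 + 3)³ = 64
RHS = 1³ + 3·1²·3 + 3·1·3² + 3³ = 64

The sides agree, so this pair does not disprove the claim.

Answer: No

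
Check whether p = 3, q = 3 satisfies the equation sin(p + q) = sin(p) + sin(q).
Fails

Substituting p = 3, q = 3:

LHS = sin(3 + 3) = sin(6) ≈ -0.2794
RHS = sin(3) + sin(3) = 2·sin(3) ≈ 0.2822

LHS ≠ RHS, so the equation does not hold at this point.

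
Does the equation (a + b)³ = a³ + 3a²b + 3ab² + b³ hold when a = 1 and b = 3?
Holds

Substituting a = 1, b = 3:

LHS = (1 + 3)³ = 64
RHS = 1³ + 3·1²·3 + 3·1·3² + 3³ = 64

LHS = RHS, so the equation holds at this point.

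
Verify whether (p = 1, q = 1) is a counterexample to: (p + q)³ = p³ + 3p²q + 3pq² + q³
No

Substituting p = 1, q = 1:
LHS = (1 + 1)³ = 8
RHS = 1³ + 3·1²·1 + 3·1·1² + 1³ = 8

The sides agree, so this pair does not disprove the claim.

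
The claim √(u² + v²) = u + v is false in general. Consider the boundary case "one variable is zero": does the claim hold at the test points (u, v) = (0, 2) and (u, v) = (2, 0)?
At (0, 2): LHS = 2, RHS = 2 → equal
At (2, 0): LHS = 2, RHS = 2 → equal

So the claim does hold at both of these boundary points, even though it is not an identity.

Answer: Yes, holds at both test points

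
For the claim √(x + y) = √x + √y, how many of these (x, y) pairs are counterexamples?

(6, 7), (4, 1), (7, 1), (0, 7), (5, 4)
4

Testing each pair:
(6, 7): LHS = √(13) ≈ 3.606, RHS = √(6) + √(7) ≈ 5.095 → counterexample
(4, 1): LHS = √(5) ≈ 2.236, RHS = 3 → counterexample
(7, 1): LHS = 2·√(2) ≈ 2.828, RHS = 1 + √(7) ≈ 3.646 → counterexample
(0, 7): LHS = √(7) ≈ 2.646, RHS = √(7) ≈ 2.646 → satisfies claim
(5, 4): LHS = 3, RHS = 2 + √(5) ≈ 4.236 → counterexample

That makes 4 counterexamples.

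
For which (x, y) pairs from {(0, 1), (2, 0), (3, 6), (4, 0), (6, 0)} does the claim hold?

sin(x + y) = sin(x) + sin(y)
Testing each pair:
(0, 1): LHS = sin(1) ≈ 0.8415, RHS = sin(1) ≈ 0.8415 → holds
(2, 0): LHS = sin(2) ≈ 0.9093, RHS = sin(2) ≈ 0.9093 → holds
(3, 6): LHS = sin(9) ≈ 0.4121, RHS = sin(6) + sin(3) ≈ -0.1383 → fails
(4, 0): LHS = sin(4) ≈ -0.7568, RHS = sin(4) ≈ -0.7568 → holds
(6, 0): LHS = sin(6) ≈ -0.2794, RHS = sin(6) ≈ -0.2794 → holds

4 of 5 pairs satisfy the claim.

Answer: (0, 1), (2, 0), (4, 0), (6, 0)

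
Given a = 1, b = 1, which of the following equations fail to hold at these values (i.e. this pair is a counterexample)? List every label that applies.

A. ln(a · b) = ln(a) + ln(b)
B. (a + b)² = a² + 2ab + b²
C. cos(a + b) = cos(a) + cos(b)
C

Evaluating each claim at the given values:
A. LHS = 0, RHS = 0 → holds here (LHS = RHS)
B. LHS = 4, RHS = 4 → holds here (LHS = RHS)
C. LHS = cos(2) ≈ -0.4161, RHS = 2·cos(1) ≈ 1.081 → fails here (LHS ≠ RHS)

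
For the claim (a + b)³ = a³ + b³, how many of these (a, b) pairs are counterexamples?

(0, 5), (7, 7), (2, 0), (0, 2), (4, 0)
1

Testing each pair:
(0, 5): LHS = 125, RHS = 125 → satisfies claim
(7, 7): LHS = 2744, RHS = 686 → counterexample
(2, 0): LHS = 8, RHS = 8 → satisfies claim
(0, 2): LHS = 8, RHS = 8 → satisfies claim
(4, 0): LHS = 64, RHS = 64 → satisfies claim

That makes 1 counterexample.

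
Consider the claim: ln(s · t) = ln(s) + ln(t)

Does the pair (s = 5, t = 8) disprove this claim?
No

Substituting s = 5, t = 8:
LHS = ln(5 · 8) = ln(40) ≈ 3.689
RHS = ln(5) + ln(8) ≈ 3.689

The sides agree, so this pair does not disprove the claim.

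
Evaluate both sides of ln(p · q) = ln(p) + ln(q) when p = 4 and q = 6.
LHS = ln(4 · 6) = ln(24) ≈ 3.178
RHS = ln(4) + ln(6) ≈ 3.178

LHS = RHS: the two sides agree.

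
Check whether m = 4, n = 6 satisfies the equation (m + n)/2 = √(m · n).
Substituting m = 4, n = 6:

LHS = (4 + 6)/2 = 5
RHS = √(4 · 6) = 2·√(6) ≈ 4.899

LHS ≠ RHS, so the equation does not hold at this point.

Answer: Fails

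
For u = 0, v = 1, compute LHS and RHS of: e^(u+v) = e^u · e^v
LHS = e^(0+1) = e ≈ 2.718
RHS = e^0 · e^1 = e ≈ 2.718

LHS = RHS: the two sides agree.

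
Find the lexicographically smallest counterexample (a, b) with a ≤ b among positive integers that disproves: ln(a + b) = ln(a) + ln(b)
Substituting (1, 1) into the claim:
LHS = ln(1 + 1) = ln(2) ≈ 0.6931
RHS = ln(1) + ln(1) = 0

Since LHS ≠ RHS, this pair disproves the claim, and no lexicographically smaller pair (a ≤ b, positive integers) does.

For instance (6, 6) is also a counterexample (LHS = ln(12) ≈ 2.485, RHS = 2·ln(6) ≈ 3.584), but it's lexicographically larger.

Answer: (a, b) = (1, 1)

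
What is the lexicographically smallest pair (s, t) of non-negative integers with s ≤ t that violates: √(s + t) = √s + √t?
At (0, 5): both sides equal √(5) ≈ 2.236, so it holds there.
At (0, 7): both sides equal √(7) ≈ 2.646, so it holds there.

Substituting (1, 1) into the claim:
LHS = √(1 + 1) = √(2) ≈ 1.414
RHS = √1 + √1 = 2

Since LHS ≠ RHS, this pair disproves the claim, and no lexicographically smaller pair (s ≤ t, non-negative integers) does.

For instance (5, 6) is also a counterexample (LHS = √(11) ≈ 3.317, RHS = √(5) + √(6) ≈ 4.686), but it's lexicographically larger.

Answer: (s, t) = (1, 1)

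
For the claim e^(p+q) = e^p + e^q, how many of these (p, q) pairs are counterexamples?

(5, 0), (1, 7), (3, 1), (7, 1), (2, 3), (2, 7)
Testing each pair:
(5, 0): LHS = e^5 ≈ 148.4, RHS = 1 + e^5 ≈ 149.4 → counterexample
(1, 7): LHS = e^8 ≈ 2981, RHS = e + e^7 ≈ 1099 → counterexample
(3, 1): LHS = e^4 ≈ 54.6, RHS = e + e^3 ≈ 22.8 → counterexample
(7, 1): LHS = e^8 ≈ 2981, RHS = e + e^7 ≈ 1099 → counterexample
(2, 3): LHS = e^5 ≈ 148.4, RHS = e^2 + e^3 ≈ 27.47 → counterexample
(2, 7): LHS = e^9 ≈ 8103, RHS = e^2 + e^7 ≈ 1104 → counterexample

That makes 6 counterexamples.

Answer: 6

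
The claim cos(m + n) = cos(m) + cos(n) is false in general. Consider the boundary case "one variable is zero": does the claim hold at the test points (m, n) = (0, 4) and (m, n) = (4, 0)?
No, fails at both test points

At (0, 4): LHS = cos(4) ≈ -0.6536 ≠ RHS = cos(4) + 1 ≈ 0.3464
At (4, 0): LHS = cos(4) ≈ -0.6536 ≠ RHS = cos(4) + 1 ≈ 0.3464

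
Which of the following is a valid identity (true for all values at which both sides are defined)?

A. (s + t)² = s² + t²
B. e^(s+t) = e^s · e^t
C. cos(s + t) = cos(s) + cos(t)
A: fails at (4, 5) — LHS = 81, RHS = 41.
B: holds — e.g. at (6, 7), both sides equal e^13 ≈ 442413.4.
C: fails at (3, 5) — LHS = cos(8) ≈ -0.1455, RHS = cos(3) + cos(5) ≈ -0.7063.

Answer: B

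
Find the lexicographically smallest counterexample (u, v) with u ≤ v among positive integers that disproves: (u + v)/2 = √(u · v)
(u, v) = (1, 2)

Substituting (1, 2) into the claim:
LHS = (1 + 2)/2 = 3/2
RHS = √(1 · 2) = √(2) ≈ 1.414

Since LHS ≠ RHS, this pair disproves the claim, and no lexicographically smaller pair (u ≤ v, positive integers) does.

For instance (2, 8) is also a counterexample (LHS = 5, RHS = 4), but it's lexicographically larger.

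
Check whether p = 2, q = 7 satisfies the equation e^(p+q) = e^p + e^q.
Fails

Substituting p = 2, q = 7:

LHS = e^(2+7) = e^9 ≈ 8103
RHS = e^2 + e^7 ≈ 1104

LHS ≠ RHS, so the equation does not hold at this point.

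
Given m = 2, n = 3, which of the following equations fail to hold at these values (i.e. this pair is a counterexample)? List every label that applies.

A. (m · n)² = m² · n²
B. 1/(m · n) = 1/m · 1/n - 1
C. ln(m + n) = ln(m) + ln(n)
Evaluating each claim at the given values:
A. LHS = 36, RHS = 36 → holds here (LHS = RHS)
B. LHS = 1/6, RHS = -5/6 → fails here (LHS ≠ RHS)
C. LHS = ln(5) ≈ 1.609, RHS = ln(2) + ln(3) ≈ 1.792 → fails here (LHS ≠ RHS)

Answer: B, C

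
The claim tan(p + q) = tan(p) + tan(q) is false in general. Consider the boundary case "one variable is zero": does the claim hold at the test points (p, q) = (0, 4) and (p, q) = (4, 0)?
At (0, 4): LHS = tan(4) ≈ 1.158, RHS = tan(4) ≈ 1.158 → equal
At (4, 0): LHS = tan(4) ≈ 1.158, RHS = tan(4) ≈ 1.158 → equal

So the claim does hold at both of these boundary points, even though it is not an identity.

Answer: Yes, holds at both test points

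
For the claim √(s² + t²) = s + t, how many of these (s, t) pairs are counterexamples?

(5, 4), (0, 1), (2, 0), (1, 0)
Testing each pair:
(5, 4): LHS = √(41) ≈ 6.403, RHS = 9 → counterexample
(0, 1): LHS = 1, RHS = 1 → satisfies claim
(2, 0): LHS = 2, RHS = 2 → satisfies claim
(1, 0): LHS = 1, RHS = 1 → satisfies claim

That makes 1 counterexample.

Answer: 1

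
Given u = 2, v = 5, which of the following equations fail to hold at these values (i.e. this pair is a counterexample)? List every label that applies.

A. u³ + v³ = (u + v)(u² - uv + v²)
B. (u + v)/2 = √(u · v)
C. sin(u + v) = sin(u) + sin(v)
Evaluating each claim at the given values:
A. LHS = 133, RHS = 133 → holds here (LHS = RHS)
B. LHS = 7/2, RHS = √(10) ≈ 3.162 → fails here (LHS ≠ RHS)
C. LHS = sin(7) ≈ 0.657, RHS = sin(5) + sin(2) ≈ -0.04963 → fails here (LHS ≠ RHS)

Answer: B, C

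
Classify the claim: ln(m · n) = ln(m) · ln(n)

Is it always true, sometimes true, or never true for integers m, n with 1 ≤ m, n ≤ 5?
It holds at (m, n) = (1, 1) (both sides equal 0), but fails at (m, n) = (2, 2) (LHS = ln(4) ≈ 1.386, RHS = ln(2)² ≈ 0.4805).

Answer: Sometimes true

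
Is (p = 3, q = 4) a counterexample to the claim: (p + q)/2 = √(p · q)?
Substituting p = 3, q = 4:
LHS = (3 + 4)/2 = 7/2
RHS = √(3 · 4) = 2·√(3) ≈ 3.464

Since LHS ≠ RHS, this pair disproves the claim.

Answer: Yes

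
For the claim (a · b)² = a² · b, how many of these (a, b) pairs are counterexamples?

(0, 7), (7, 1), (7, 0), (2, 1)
Testing each pair:
(0, 7): LHS = 0, RHS = 0 → satisfies claim
(7, 1): LHS = 49, RHS = 49 → satisfies claim
(7, 0): LHS = 0, RHS = 0 → satisfies claim
(2, 1): LHS = 4, RHS = 4 → satisfies claim

That makes 0 counterexamples.

Answer: 0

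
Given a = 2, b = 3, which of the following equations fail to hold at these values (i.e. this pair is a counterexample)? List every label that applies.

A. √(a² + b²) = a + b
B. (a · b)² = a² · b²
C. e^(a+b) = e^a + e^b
A, C

Evaluating each claim at the given values:
A. LHS = √(13) ≈ 3.606, RHS = 5 → fails here (LHS ≠ RHS)
B. LHS = 36, RHS = 36 → holds here (LHS = RHS)
C. LHS = e^5 ≈ 148.4, RHS = e^2 + e^3 ≈ 27.47 → fails here (LHS ≠ RHS)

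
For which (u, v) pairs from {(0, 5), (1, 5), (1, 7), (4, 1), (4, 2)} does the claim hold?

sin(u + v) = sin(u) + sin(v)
(0, 5)

Testing each pair:
(0, 5): LHS = sin(5) ≈ -0.9589, RHS = sin(5) ≈ -0.9589 → holds
(1, 5): LHS = sin(6) ≈ -0.2794, RHS = sin(5) + sin(1) ≈ -0.1175 → fails
(1, 7): LHS = sin(8) ≈ 0.9894, RHS = sin(7) + sin(1) ≈ 1.498 → fails
(4, 1): LHS = sin(5) ≈ -0.9589, RHS = sin(4) + sin(1) ≈ 0.08467 → fails
(4, 2): LHS = sin(6) ≈ -0.2794, RHS = sin(4) + sin(2) ≈ 0.1525 → fails

1 of 5 pairs satisfies the claim.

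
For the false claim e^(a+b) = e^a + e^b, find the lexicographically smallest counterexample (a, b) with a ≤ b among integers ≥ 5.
(a, b) = (5, 5)

Substituting (5, 5) into the claim:
LHS = e^(5+5) = e^10 ≈ 22026.5
RHS = e^5 + e^5 = 2·e^5 ≈ 296.8

Since LHS ≠ RHS, this pair disproves the claim, and no lexicographically smaller pair (a ≤ b, integers ≥ 5) does.

For instance (6, 9) is also a counterexample (LHS = e^15 ≈ 3269017.4, RHS = e^6 + e^9 ≈ 8507), but it's lexicographically larger.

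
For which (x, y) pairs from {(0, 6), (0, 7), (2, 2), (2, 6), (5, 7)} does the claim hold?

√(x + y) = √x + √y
(0, 6), (0, 7)

Testing each pair:
(0, 6): LHS = √(6) ≈ 2.449, RHS = √(6) ≈ 2.449 → holds
(0, 7): LHS = √(7) ≈ 2.646, RHS = √(7) ≈ 2.646 → holds
(2, 2): LHS = 2, RHS = 2·√(2) ≈ 2.828 → fails
(2, 6): LHS = 2·√(2) ≈ 2.828, RHS = √(2) + √(6) ≈ 3.864 → fails
(5, 7): LHS = 2·√(3) ≈ 3.464, RHS = √(5) + √(7) ≈ 4.882 → fails

2 of 5 pairs satisfy the claim.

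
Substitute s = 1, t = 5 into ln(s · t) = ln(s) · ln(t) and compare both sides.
LHS = ln(1 · 5) = ln(5) ≈ 1.609
RHS = ln(1) · ln(5) = 0

LHS ≠ RHS (they differ by about 1.609), so the equation does not hold here.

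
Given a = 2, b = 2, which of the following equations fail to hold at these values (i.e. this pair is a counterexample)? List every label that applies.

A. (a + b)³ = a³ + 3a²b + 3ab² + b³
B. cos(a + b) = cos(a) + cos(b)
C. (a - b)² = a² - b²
B

Evaluating each claim at the given values:
A. LHS = 64, RHS = 64 → holds here (LHS = RHS)
B. LHS = cos(4) ≈ -0.6536, RHS = 2·cos(2) ≈ -0.8323 → fails here (LHS ≠ RHS)
C. LHS = 0, RHS = 0 → holds here (LHS = RHS)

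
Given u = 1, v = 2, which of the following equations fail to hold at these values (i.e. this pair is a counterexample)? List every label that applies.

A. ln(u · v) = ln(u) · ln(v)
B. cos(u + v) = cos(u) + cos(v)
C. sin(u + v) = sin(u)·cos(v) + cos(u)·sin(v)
Evaluating each claim at the given values:
A. LHS = ln(2) ≈ 0.6931, RHS = 0 → fails here (LHS ≠ RHS)
B. LHS = cos(3) ≈ -0.99, RHS = cos(2) + cos(1) ≈ 0.1242 → fails here (LHS ≠ RHS)
C. LHS = sin(3) ≈ 0.1411, RHS = sin(1)·cos(2) + sin(2)·cos(1) ≈ 0.1411 → holds here (LHS = RHS)

Answer: A, B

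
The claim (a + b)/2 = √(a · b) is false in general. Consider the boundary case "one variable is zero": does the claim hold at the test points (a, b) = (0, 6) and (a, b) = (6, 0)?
No, fails at both test points

At (0, 6): LHS = 3 ≠ RHS = 0
At (6, 0): LHS = 3 ≠ RHS = 0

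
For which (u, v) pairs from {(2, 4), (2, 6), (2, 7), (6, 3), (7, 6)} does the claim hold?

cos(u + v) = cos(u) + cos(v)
Testing each pair:
(2, 4): LHS = cos(6) ≈ 0.9602, RHS = cos(4) + cos(2) ≈ -1.07 → fails
(2, 6): LHS = cos(8) ≈ -0.1455, RHS = cos(2) + cos(6) ≈ 0.544 → fails
(2, 7): LHS = cos(9) ≈ -0.9111, RHS = cos(2) + cos(7) ≈ 0.3378 → fails
(6, 3): LHS = cos(9) ≈ -0.9111, RHS = cos(3) + cos(6) ≈ -0.02982 → fails
(7, 6): LHS = cos(13) ≈ 0.9074, RHS = cos(7) + cos(6) ≈ 1.714 → fails

No pair satisfies the claim.

Answer: None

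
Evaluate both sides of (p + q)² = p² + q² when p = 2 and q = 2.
LHS = (2 + 2)² = 16
RHS = 2² + 2² = 8

LHS ≠ RHS, so the equation does not hold here.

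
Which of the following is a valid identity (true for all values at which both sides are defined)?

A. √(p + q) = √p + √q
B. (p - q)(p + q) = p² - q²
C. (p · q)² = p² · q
B

A: fails at (1, 4) — LHS = √(5) ≈ 2.236, RHS = 3.
B: holds — e.g. at (3, 7), both sides equal -40.
C: fails at (4, 5) — LHS = 400, RHS = 80.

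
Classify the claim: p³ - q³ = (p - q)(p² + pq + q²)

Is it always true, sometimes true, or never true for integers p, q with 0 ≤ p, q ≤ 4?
Always true

The identity holds for every pair in the range. For instance at (p, q) = (3, 3): both sides equal 0.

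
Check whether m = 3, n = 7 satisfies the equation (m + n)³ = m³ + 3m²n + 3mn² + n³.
Holds

Substituting m = 3, n = 7:

LHS = (3 + 7)³ = 1000
RHS = 3³ + 3·3²·7 + 3·3·7² + 7³ = 1000

LHS = RHS, so the equation holds at this point.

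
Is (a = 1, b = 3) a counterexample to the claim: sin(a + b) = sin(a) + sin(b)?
Substituting a = 1, b = 3:
LHS = sin(1 + 3) = sin(4) ≈ -0.7568
RHS = sin(1) + sin(3) ≈ 0.9826

Since LHS ≠ RHS, this pair disproves the claim.

Answer: Yes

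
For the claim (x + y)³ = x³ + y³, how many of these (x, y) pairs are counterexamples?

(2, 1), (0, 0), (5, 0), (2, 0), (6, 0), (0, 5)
Testing each pair:
(2, 1): LHS = 27, RHS = 9 → counterexample
(0, 0): LHS = 0, RHS = 0 → satisfies claim
(5, 0): LHS = 125, RHS = 125 → satisfies claim
(2, 0): LHS = 8, RHS = 8 → satisfies claim
(6, 0): LHS = 216, RHS = 216 → satisfies claim
(0, 5): LHS = 125, RHS = 125 → satisfies claim

That makes 1 counterexample.

Answer: 1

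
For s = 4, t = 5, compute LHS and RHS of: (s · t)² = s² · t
LHS = (4 · 5)² = 400
RHS = 4² · 5 = 80

LHS ≠ RHS, so the equation does not hold here.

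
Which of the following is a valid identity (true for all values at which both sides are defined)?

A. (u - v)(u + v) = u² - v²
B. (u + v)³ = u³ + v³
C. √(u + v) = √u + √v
A

A: holds — e.g. at (3, 5), both sides equal -16.
B: fails at (3, 7) — LHS = 1000, RHS = 370.
C: fails at (4, 5) — LHS = 3, RHS = 2 + √(5) ≈ 4.236.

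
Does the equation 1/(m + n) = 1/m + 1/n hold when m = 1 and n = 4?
Fails

Substituting m = 1, n = 4:

LHS = 1/(1 + 4) = 1/5
RHS = 1/1 + 1/4 = 5/4

LHS ≠ RHS, so the equation does not hold at this point.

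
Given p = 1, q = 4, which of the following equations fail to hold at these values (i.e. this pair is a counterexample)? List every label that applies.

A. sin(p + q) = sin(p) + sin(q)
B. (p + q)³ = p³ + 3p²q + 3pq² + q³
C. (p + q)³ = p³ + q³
A, C

Evaluating each claim at the given values:
A. LHS = sin(5) ≈ -0.9589, RHS = sin(4) + sin(1) ≈ 0.08467 → fails here (LHS ≠ RHS)
B. LHS = 125, RHS = 125 → holds here (LHS = RHS)
C. LHS = 125, RHS = 65 → fails here (LHS ≠ RHS)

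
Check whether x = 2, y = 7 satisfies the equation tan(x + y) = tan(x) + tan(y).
Substituting x = 2, y = 7:

LHS = tan(2 + 7) = tan(9) ≈ -0.4523
RHS = tan(2) + tan(7) ≈ -1.314

LHS ≠ RHS, so the equation does not hold at this point.

Answer: Fails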